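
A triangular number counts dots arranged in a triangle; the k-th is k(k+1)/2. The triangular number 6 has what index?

3

Set n(n+1)/2 = 6, giving n² + n − 12 = 0.
The discriminant is 1 + 8·6 = 49, and √49 = 7.
So n = (-1 + 7) / 2 = 6/2 = 3.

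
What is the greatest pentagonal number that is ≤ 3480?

3432

Solve n(3n−1)/2 ≤ 3480 for integer n.
n = 48 gives 3432 ≤ 3480, while n = 49 gives 3577 > 3480; so the answer is 3432.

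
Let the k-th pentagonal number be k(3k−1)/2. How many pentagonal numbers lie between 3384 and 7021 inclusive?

21

The n-th pentagonal number is n(3n−1)/2.
Smallest index with value ≥ 3384: n = 48 (giving 3432).
Largest index with value ≤ 7021: n = 68 (giving 6902).
Indices 48 through 68: 21 terms.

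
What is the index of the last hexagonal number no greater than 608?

17

Solve n(2n−1) ≤ 608 for integer n.
n = 17 gives 561 ≤ 608, while n = 18 gives 630 > 608; so the answer is index 17.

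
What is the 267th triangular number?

The 267th triangular number is n(n+1)/2 with n = 267.
267·268/2 = 71556/2 = 35778.

35778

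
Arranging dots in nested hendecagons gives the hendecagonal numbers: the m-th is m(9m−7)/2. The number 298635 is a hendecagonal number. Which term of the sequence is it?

Set n(9n−7)/2 = 298635, giving 9n² − 7n − 597270 = 0.
The discriminant is 49 + 72·298635 = 21501769, and √21501769 = 4637.
So n = (7 + 4637) / 18 = 4644/18 = 258.

258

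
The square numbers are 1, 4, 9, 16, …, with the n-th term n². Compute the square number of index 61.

3721

61² = 3721.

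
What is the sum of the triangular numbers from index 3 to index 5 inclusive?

Σ i(i+1)/2 = (Σi² + Σi) / 2 over i = 3..5.
Σi = 15 − 3 = 12 and Σi² = 55 − 5 = 50.
(1·50 + 1·12) / 2 = 62/2 = 31.

31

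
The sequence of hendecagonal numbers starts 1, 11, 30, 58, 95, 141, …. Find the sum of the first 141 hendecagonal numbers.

Σ i(9i−7)/2 = (9Σi² − 7Σi) / 2 over i = 1..141.
Σi = 10011 and Σi² = 944371.
(9·944371 − 7·10011) / 2 = 8429262/2 = 4214631.

4214631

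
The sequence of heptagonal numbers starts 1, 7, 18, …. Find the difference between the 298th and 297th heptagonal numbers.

1486

Consecutive heptagonal numbers differ by 5n − 4: here 5·298 − 4 = 1486.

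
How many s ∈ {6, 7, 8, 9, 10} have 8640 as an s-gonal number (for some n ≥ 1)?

s = 6: P(6, 65) = 8385 and P(6, 66) = 8646; 8640 is not s-gonal.
s = 7: P(7, 59) = 8614 and P(7, 60) = 8910; 8640 is not s-gonal.
s = 8: P(8, 54) = 8640. ✓
s = 9: P(9, 50) = 8625 and P(9, 51) = 8976; 8640 is not s-gonal.
s = 10: P(10, 46) = 8326 and P(10, 47) = 8695; 8640 is not s-gonal.
Hits: s ∈ {8} → 1.

1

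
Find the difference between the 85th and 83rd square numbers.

336

85² = 7225 and 83² = 6889.
Difference: 7225 − 6889 = 336.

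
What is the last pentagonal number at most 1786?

Solve n(3n−1)/2 ≤ 1786 for integer n.
n = 34 gives 1717 ≤ 1786, while n = 35 gives 1820 > 1786; so the answer is 1717.

1717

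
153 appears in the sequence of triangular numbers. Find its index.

Set n(n+1)/2 = 153, giving n² + n − 306 = 0.
So n = (-1 + 35) / 2 = 34/2 = 17.

17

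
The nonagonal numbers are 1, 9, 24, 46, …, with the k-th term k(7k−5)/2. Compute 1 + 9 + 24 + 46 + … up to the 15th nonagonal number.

4040

Σ i(7i−5)/2 = (7Σi² − 5Σi) / 2 over i = 1..15.
Σi = 120 and Σi² = 1240.
(7·1240 − 5·120) / 2 = 8080/2 = 4040.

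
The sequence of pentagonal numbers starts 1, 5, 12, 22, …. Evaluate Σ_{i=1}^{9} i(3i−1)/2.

Σ i(3i−1)/2 = (3Σi² − Σi) / 2 over i = 1..9.
Σi = 45 and Σi² = 285.
(3·285 − 1·45) / 2 = 810/2 = 405.

405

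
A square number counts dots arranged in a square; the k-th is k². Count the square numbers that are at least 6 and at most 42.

4

The n-th square number is n².
Smallest index with value ≥ 6: n = 3 (giving 9).
Largest index with value ≤ 42: n = 6 (giving 36).
Indices 3 through 6: 4 terms.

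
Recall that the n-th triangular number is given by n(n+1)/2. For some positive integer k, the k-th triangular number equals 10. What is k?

Set n(n+1)/2 = 10, giving n² + n − 20 = 0.
The discriminant is 1 + 8·10 = 81, and √81 = 9.
So n = (-1 + 9) / 2 = 8/2 = 4.
Check: 4·5/2 = 10. ✓

4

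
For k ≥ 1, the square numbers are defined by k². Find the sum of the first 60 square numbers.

Σ_{i=1}^{60} i² = 60·61·121/6 = 73810.

73810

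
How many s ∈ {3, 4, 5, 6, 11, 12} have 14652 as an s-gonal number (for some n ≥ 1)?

s = 3: P(3, 170) = 14535 and P(3, 171) = 14706; 14652 is not s-gonal.
s = 4: P(4, 121) = 14641 and P(4, 122) = 14884; 14652 is not s-gonal.
s = 5: P(5, 99) = 14652. ✓
s = 6: P(6, 85) = 14365 and P(6, 86) = 14706; 14652 is not s-gonal.
s = 11: P(11, 57) = 14421 and P(11, 58) = 14935; 14652 is not s-gonal.
s = 12: P(12, 54) = 14364 and P(12, 55) = 14905; 14652 is not s-gonal.
Hits: s ∈ {5} → 1.

1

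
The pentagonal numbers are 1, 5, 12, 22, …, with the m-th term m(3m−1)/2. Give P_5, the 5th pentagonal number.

35

5·(3·5 − 1)/2 = 5·14/2 = 5·7 = 35.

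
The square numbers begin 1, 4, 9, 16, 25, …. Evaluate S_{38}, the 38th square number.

1444

The 38th square number is n² with n = 38.
38² = 1444.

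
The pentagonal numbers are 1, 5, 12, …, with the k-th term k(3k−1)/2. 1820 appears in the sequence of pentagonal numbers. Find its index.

35

Set n(3n−1)/2 = 1820, giving 3n² − n − 3640 = 0.
So n = (1 + 209) / 6 = 210/6 = 35.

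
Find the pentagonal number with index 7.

70

The 7th pentagonal number is n(3n−1)/2 with n = 7.
7·(3·7 − 1)/2 = 7·20/2 = 7·10 = 70.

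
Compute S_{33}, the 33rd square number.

1089

The 33rd square number is n² with n = 33.
33² = 1089.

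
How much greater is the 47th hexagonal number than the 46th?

185

Consecutive hexagonal numbers differ by 4n − 3: here 4·47 − 3 = 185.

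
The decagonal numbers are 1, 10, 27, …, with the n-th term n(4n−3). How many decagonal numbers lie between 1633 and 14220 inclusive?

The n-th decagonal number is n(4n−3).
Smallest index with value ≥ 1633: n = 21 (giving 1701).
Largest index with value ≤ 14220: n = 60 (giving 14220).
Indices 21 through 60: 40 terms.

40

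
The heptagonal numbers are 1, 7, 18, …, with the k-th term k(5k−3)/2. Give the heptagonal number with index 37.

The 37th heptagonal number is n(5n−3)/2 with n = 37.
37·(5·37 − 3)/2 = 37·182/2 = 37·91 = 3367.

3367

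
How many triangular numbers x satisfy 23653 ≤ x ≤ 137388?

The n-th triangular number is n(n+1)/2.
Smallest index with value ≥ 23653: n = 217 (giving 23653).
Largest index with value ≤ 137388: n = 523 (giving 137026).
Indices 217 through 523: 307 terms.

307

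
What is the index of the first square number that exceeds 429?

21

Solve n² > 429 for integer n.
The largest n with value ≤ 429 is 20 (since 400 ≤ 429 < 441), so the first above is n = 21, value 441.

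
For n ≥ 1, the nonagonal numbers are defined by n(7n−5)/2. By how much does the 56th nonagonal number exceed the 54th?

765

56·(7·56 − 5)/2 = 10836 and 54·(7·54 − 5)/2 = 10071.
Difference: 10836 − 10071 = 765.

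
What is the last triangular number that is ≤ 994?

990

Solve n(n+1)/2 ≤ 994 for integer n.
n = 44 gives 990 ≤ 994, while n = 45 gives 1035 > 994; so the answer is 990.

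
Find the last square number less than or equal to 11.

Solve n² ≤ 11 for integer n.
n = 3 gives 9 ≤ 11, while n = 4 gives 16 > 11; so the answer is 9.

9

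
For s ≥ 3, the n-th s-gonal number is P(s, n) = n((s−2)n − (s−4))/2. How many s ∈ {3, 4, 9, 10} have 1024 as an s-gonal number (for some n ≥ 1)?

1

s = 3: P(3, 44) = 990 and P(3, 45) = 1035; 1024 is not s-gonal.
s = 4: P(4, 32) = 1024. ✓
s = 9: P(9, 17) = 969 and P(9, 18) = 1089; 1024 is not s-gonal.
s = 10: P(10, 16) = 976 and P(10, 17) = 1105; 1024 is not s-gonal.
Hits: s ∈ {4} → 1.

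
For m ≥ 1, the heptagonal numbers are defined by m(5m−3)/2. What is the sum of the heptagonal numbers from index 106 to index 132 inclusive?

955143

Σ i(5i−3)/2 = (5Σi² − 3Σi) / 2 over i = 106..132.
Σi = 8778 − 5565 = 3213 and Σi² = 775390 − 391405 = 383985.
(5·383985 − 3·3213) / 2 = 1910286/2 = 955143.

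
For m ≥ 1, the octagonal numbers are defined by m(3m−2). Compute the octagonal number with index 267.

The 267th octagonal number is n(3n−2) with n = 267.
267·(3·267 − 2) = 267·799 = 213333.

213333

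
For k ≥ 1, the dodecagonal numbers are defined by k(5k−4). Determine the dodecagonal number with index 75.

27825

The 75th dodecagonal number is n(5n−4) with n = 75.
75·(5·75 − 4) = 75·371 = 27825.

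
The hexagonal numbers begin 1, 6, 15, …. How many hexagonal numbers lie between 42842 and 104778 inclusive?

83

The n-th hexagonal number is n(2n−1).
Smallest index with value ≥ 42842: n = 147 (giving 43071).
Largest index with value ≤ 104778: n = 229 (giving 104653).
Indices 147 through 229: 83 terms.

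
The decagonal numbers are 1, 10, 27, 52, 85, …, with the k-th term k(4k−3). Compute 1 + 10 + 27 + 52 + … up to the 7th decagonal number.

Σ i(4i−3) = 4Σi² − 3Σi over i = 1..7.
Σi = 28 and Σi² = 140.
4·140 − 3·28 = 476.

476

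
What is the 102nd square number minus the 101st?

203

n² − (n−1)² = 2n − 1, so 102² − 101² = 2·102 − 1 = 203.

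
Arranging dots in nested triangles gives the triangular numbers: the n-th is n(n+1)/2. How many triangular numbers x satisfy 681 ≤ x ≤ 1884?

24

The n-th triangular number is n(n+1)/2.
Smallest index with value ≥ 681: n = 37 (giving 703).
Largest index with value ≤ 1884: n = 60 (giving 1830).
Indices 37 through 60: 24 terms.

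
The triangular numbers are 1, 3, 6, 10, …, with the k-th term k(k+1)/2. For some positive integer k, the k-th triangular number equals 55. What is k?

Set n(n+1)/2 = 55, giving n² + n − 110 = 0.
So n = (-1 + 21) / 2 = 20/2 = 10.
Check: 10·11/2 = 55. ✓

10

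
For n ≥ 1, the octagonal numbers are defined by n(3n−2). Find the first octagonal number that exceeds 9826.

9976

Solve n(3n−2) > 9826 for integer n.
The largest n with value ≤ 9826 is 57 (since 9633 ≤ 9826 < 9976), so the first above is n = 58, value 9976.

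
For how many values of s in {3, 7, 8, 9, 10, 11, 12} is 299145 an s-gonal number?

1

s = 3: P(3, 772) = 298378 and P(3, 773) = 299151; 299145 is not s-gonal.
s = 7: P(7, 346) = 298771 and P(7, 347) = 300502; 299145 is not s-gonal.
s = 8: P(8, 316) = 298936 and P(8, 317) = 300833; 299145 is not s-gonal.
s = 9: P(9, 292) = 297694 and P(9, 293) = 299739; 299145 is not s-gonal.
s = 10: P(10, 273) = 297297 and P(10, 274) = 299482; 299145 is not s-gonal.
s = 11: P(11, 258) = 298635 and P(11, 259) = 300958; 299145 is not s-gonal.
s = 12: P(12, 245) = 299145. ✓
Hits: s ∈ {12} → 1.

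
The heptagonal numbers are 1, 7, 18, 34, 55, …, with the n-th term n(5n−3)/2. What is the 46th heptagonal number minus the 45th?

226

Consecutive heptagonal numbers differ by 5n − 4: here 5·46 − 4 = 226.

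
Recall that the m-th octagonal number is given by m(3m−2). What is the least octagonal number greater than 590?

Solve n(3n−2) > 590 for integer n.
The largest n with value ≤ 590 is 14 (since 560 ≤ 590 < 645), so the first above is n = 15, value 645.

645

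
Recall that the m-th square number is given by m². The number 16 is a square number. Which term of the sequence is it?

We need n² = 16, so n = √16 = 4.
Check: 4² = 16. ✓

4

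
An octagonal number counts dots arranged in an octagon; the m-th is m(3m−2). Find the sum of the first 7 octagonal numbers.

364

Σ i(3i−2) = 3Σi² − 2Σi over i = 1..7.
Σi = 28 and Σi² = 140.
3·140 − 2·28 = 364.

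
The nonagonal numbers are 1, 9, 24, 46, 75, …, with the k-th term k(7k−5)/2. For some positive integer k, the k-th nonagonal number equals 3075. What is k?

Set n(7n−5)/2 = 3075, giving 7n² − 5n − 6150 = 0.
The discriminant is 25 + 56·3075 = 172225, and √172225 = 415.
So n = (5 + 415) / 14 = 420/14 = 30.
Check: 30·(7·30 − 5)/2 = 3075. ✓

30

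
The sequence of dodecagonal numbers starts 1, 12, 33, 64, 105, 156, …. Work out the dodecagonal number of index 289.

416449

The 289th dodecagonal number is n(5n−4) with n = 289.
289·(5·289 − 4) = 289·1441 = 416449.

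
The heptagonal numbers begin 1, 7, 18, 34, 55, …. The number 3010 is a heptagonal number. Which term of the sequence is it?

35

Set n(5n−3)/2 = 3010, giving 5n² − 3n − 6020 = 0.
So n = (3 + 347) / 10 = 350/10 = 35.
Check: 35·(5·35 − 3)/2 = 3010. ✓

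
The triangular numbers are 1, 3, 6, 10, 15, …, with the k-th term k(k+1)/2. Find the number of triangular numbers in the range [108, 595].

20

The n-th triangular number is n(n+1)/2.
Smallest index with value ≥ 108: n = 15 (giving 120).
Largest index with value ≤ 595: n = 34 (giving 595).
Indices 15 through 34: 20 terms.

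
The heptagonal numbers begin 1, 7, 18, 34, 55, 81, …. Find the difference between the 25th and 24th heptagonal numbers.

121

Consecutive heptagonal numbers differ by 5n − 4: here 5·25 − 4 = 121.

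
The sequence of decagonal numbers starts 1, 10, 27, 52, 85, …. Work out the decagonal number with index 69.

18837

69·(4·69 − 3) = 69·273 = 18837.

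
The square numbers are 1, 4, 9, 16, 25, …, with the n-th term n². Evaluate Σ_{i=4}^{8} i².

190

Σ_{i=4}^{8} i² = 204 − 14 = 190.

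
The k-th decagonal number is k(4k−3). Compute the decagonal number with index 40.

The 40th decagonal number is n(4n−3) with n = 40.
40·(4·40 − 3) = 40·157 = 6280.

6280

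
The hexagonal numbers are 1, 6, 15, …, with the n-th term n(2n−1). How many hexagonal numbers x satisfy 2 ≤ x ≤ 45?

The n-th hexagonal number is n(2n−1).
Smallest index with value ≥ 2: n = 2 (giving 6).
Largest index with value ≤ 45: n = 5 (giving 45).
Indices 2 through 5: 4 terms.

4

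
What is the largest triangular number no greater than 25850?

Solve n(n+1)/2 ≤ 25850 for integer n.
n = 226 gives 25651 ≤ 25850, while n = 227 gives 25878 > 25850; so the answer is 25651.

25651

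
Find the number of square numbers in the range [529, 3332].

The n-th square number is n².
Smallest index with value ≥ 529: n = 23 (giving 529).
Largest index with value ≤ 3332: n = 57 (giving 3249).
Indices 23 through 57: 35 terms.

35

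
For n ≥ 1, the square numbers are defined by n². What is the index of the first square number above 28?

6

Solve n² > 28 for integer n.
The largest n with value ≤ 28 is 5 (since 25 ≤ 28 < 36), so the first above is n = 6, value 36.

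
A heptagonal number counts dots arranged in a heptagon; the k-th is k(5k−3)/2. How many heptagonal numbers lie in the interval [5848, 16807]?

34

The n-th heptagonal number is n(5n−3)/2.
Smallest index with value ≥ 5848: n = 49 (giving 5929).
Largest index with value ≤ 16807: n = 82 (giving 16687).
Indices 49 through 82: 34 terms.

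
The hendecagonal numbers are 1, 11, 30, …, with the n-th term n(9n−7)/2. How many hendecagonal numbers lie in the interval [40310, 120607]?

69

The n-th hendecagonal number is n(9n−7)/2.
Smallest index with value ≥ 40310: n = 96 (giving 41136).
Largest index with value ≤ 120607: n = 164 (giving 120458).
Indices 96 through 164: 69 terms.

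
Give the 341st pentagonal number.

174251

The 341st pentagonal number is n(3n−1)/2 with n = 341.
341·(3·341 − 1)/2 = 341·1022/2 = 341·511 = 174251.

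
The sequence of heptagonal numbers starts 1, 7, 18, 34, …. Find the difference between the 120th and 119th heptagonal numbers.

Consecutive heptagonal numbers differ by 5n − 4: here 5·120 − 4 = 596.

596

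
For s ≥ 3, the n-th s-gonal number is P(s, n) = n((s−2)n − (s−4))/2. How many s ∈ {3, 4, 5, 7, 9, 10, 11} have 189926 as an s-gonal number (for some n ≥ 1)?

s = 3: P(3, 615) = 189420 and P(3, 616) = 190036; 189926 is not s-gonal.
s = 4: P(4, 435) = 189225 and P(4, 436) = 190096; 189926 is not s-gonal.
s = 5: P(5, 356) = 189926. ✓
s = 7: P(7, 275) = 188650 and P(7, 276) = 190026; 189926 is not s-gonal.
s = 9: P(9, 233) = 189429 and P(9, 234) = 191061; 189926 is not s-gonal.
s = 10: P(10, 218) = 189442 and P(10, 219) = 191187; 189926 is not s-gonal.
s = 11: P(11, 205) = 188395 and P(11, 206) = 190241; 189926 is not s-gonal.
Hits: s ∈ {5} → 1.

1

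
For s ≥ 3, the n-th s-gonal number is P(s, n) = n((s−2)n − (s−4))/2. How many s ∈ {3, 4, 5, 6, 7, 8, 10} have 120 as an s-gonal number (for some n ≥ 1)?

s = 3: P(3, 15) = 120. ✓
s = 4: P(4, 10) = 100 and P(4, 11) = 121; 120 is not s-gonal.
s = 5: P(5, 9) = 117 and P(5, 10) = 145; 120 is not s-gonal.
s = 6: P(6, 8) = 120. ✓
s = 7: P(7, 7) = 112 and P(7, 8) = 148; 120 is not s-gonal.
s = 8: P(8, 6) = 96 and P(8, 7) = 133; 120 is not s-gonal.
s = 10: P(10, 5) = 85 and P(10, 6) = 126; 120 is not s-gonal.
Hits: s ∈ {3, 6} → 2.

2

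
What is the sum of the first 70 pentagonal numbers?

173950

Σ i(3i−1)/2 = (3Σi² − Σi) / 2 over i = 1..70.
Σi = 2485 and Σi² = 116795.
(3·116795 − 1·2485) / 2 = 347900/2 = 173950.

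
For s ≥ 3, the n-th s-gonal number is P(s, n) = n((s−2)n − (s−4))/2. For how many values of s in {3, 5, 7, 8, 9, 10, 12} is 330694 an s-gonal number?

1

s = 3: P(3, 812) = 330078 and P(3, 813) = 330891; 330694 is not s-gonal.
s = 5: P(5, 469) = 329707 and P(5, 470) = 331115; 330694 is not s-gonal.
s = 7: P(7, 364) = 330694. ✓
s = 8: P(8, 332) = 330008 and P(8, 333) = 332001; 330694 is not s-gonal.
s = 9: P(9, 307) = 329104 and P(9, 308) = 331254; 330694 is not s-gonal.
s = 10: P(10, 287) = 328615 and P(10, 288) = 330912; 330694 is not s-gonal.
s = 12: P(12, 257) = 329217 and P(12, 258) = 331788; 330694 is not s-gonal.
Hits: s ∈ {7} → 1.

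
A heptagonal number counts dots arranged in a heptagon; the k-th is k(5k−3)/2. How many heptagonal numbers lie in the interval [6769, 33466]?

The n-th heptagonal number is n(5n−3)/2.
Smallest index with value ≥ 6769: n = 53 (giving 6943).
Largest index with value ≤ 33466: n = 116 (giving 33466).
Indices 53 through 116: 64 terms.

64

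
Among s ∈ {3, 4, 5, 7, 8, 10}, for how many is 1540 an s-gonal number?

s = 3: P(3, 55) = 1540. ✓
s = 4: P(4, 39) = 1521 and P(4, 40) = 1600; 1540 is not s-gonal.
s = 5: P(5, 32) = 1520 and P(5, 33) = 1617; 1540 is not s-gonal.
s = 7: P(7, 25) = 1525 and P(7, 26) = 1651; 1540 is not s-gonal.
s = 8: P(8, 22) = 1408 and P(8, 23) = 1541; 1540 is not s-gonal.
s = 10: P(10, 20) = 1540. ✓
Hits: s ∈ {3, 10} → 2.

2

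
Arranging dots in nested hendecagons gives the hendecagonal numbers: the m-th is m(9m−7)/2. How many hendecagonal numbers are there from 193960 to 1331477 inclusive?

The n-th hendecagonal number is n(9n−7)/2.
Smallest index with value ≥ 193960: n = 208 (giving 193960).
Largest index with value ≤ 1331477: n = 544 (giving 1329808).
Indices 208 through 544: 337 terms.

337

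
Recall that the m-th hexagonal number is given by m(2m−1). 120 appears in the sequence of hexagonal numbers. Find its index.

Set n(2n−1) = 120, giving 2n² − n − 120 = 0.
The discriminant is 1 + 8·120 = 961, and √961 = 31.
So n = (1 + 31) / 4 = 32/4 = 8.

8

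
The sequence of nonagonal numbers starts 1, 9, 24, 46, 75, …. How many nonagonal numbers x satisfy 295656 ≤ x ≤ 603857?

The n-th nonagonal number is n(7n−5)/2.
Smallest index with value ≥ 295656: n = 291 (giving 295656).
Largest index with value ≤ 603857: n = 415 (giving 601750).
Indices 291 through 415: 125 terms.

125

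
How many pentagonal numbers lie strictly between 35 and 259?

The n-th pentagonal number is n(3n−1)/2.
Smallest index with value > 35: n = 6 (giving 51).
Largest index with value < 259: n = 13 (giving 247).
Indices 6 through 13: 8 terms.

8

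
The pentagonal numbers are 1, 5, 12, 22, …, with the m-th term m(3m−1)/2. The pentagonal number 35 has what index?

Set n(3n−1)/2 = 35, giving 3n² − n − 70 = 0.
The discriminant is 1 + 24·35 = 841, and √841 = 29.
So n = (1 + 29) / 6 = 30/6 = 5.

5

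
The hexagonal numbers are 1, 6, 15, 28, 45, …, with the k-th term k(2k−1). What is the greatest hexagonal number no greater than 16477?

Solve n(2n−1) ≤ 16477 for integer n.
n = 91 gives 16471 ≤ 16477, while n = 92 gives 16836 > 16477; so the answer is 16471.

16471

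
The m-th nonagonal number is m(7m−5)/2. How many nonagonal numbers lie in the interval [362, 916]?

The n-th nonagonal number is n(7n−5)/2.
Smallest index with value ≥ 362: n = 11 (giving 396).
Largest index with value ≤ 916: n = 16 (giving 856).
Indices 11 through 16: 6 terms.

6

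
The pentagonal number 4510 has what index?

55

Set n(3n−1)/2 = 4510, giving 3n² − n − 9020 = 0.
The discriminant is 1 + 24·4510 = 108241, and √108241 = 329.
So n = (1 + 329) / 6 = 330/6 = 55.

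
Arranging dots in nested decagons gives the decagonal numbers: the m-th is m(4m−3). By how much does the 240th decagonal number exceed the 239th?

1913

Consecutive decagonal numbers differ by 8n − 7: here 8·240 − 7 = 1913.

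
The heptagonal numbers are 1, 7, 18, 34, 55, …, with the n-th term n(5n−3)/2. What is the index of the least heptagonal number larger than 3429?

Solve n(5n−3)/2 > 3429 for integer n.
The largest n with value ≤ 3429 is 37 (since 3367 ≤ 3429 < 3553), so the first above is n = 38, value 3553.

38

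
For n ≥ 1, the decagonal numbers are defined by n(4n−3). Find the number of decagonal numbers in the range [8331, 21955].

28

The n-th decagonal number is n(4n−3).
Smallest index with value ≥ 8331: n = 47 (giving 8695).
Largest index with value ≤ 21955: n = 74 (giving 21682).
Indices 47 through 74: 28 terms.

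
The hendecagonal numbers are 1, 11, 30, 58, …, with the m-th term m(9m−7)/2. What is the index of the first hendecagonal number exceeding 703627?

396

Solve n(9n−7)/2 > 703627 for integer n.
The largest n with value ≤ 703627 is 395 (since 700730 ≤ 703627 < 704286), so the first above is n = 396, value 704286.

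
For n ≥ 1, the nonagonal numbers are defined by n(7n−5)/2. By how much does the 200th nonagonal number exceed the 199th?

Consecutive nonagonal numbers differ by 7n − 6: here 7·200 − 6 = 1394.

1394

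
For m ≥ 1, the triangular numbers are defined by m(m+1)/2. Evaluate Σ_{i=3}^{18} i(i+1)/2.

Σ i(i+1)/2 = (Σi² + Σi) / 2 over i = 3..18.
Σi = 171 − 3 = 168 and Σi² = 2109 − 5 = 2104.
(1·2104 + 1·168) / 2 = 2272/2 = 1136.

1136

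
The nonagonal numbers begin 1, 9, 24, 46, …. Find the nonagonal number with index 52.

9334

52·(7·52 − 5)/2 = 52·359/2 = 9334.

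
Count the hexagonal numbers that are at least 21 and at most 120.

5

The n-th hexagonal number is n(2n−1).
Smallest index with value ≥ 21: n = 4 (giving 28).
Largest index with value ≤ 120: n = 8 (giving 120).
Indices 4 through 8: 5 terms.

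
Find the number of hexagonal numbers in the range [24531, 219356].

221

The n-th hexagonal number is n(2n−1).
Smallest index with value ≥ 24531: n = 111 (giving 24531).
Largest index with value ≤ 219356: n = 331 (giving 218791).
Indices 111 through 331: 221 terms.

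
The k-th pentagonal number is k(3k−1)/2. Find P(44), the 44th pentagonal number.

2882

44·(3·44 − 1)/2 = 44·131/2 = 2882.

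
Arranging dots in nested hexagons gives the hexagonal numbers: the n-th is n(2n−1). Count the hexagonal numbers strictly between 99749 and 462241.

257

The n-th hexagonal number is n(2n−1).
Smallest index with value > 99749: n = 224 (giving 100128).
Largest index with value < 462241: n = 480 (giving 460320).
Indices 224 through 480: 257 terms.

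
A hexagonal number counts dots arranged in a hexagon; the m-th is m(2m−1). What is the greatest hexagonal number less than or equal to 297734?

297606

Solve n(2n−1) ≤ 297734 for integer n.
n = 386 gives 297606 ≤ 297734, while n = 387 gives 299151 > 297734; so the answer is 297606.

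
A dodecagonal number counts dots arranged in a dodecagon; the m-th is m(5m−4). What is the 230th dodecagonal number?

263580

The 230th dodecagonal number is n(5n−4) with n = 230.
230·(5·230 − 4) = 230·1146 = 263580.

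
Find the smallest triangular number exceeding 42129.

42195

Solve n(n+1)/2 > 42129 for integer n.
The largest n with value ≤ 42129 is 289 (since 41905 ≤ 42129 < 42195), so the first above is n = 290, value 42195.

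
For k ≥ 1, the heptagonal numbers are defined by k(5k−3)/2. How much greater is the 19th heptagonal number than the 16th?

258

19·(5·19 − 3)/2 = 874 and 16·(5·16 − 3)/2 = 616.
Difference: 874 − 616 = 258.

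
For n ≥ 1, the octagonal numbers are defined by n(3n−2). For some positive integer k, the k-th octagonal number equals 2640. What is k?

Set n(3n−2) = 2640, giving 3n² − 2n − 2640 = 0.
So n = (2 + 178) / 6 = 180/6 = 30.
Check: 30·(3·30 − 2) = 2640. ✓

30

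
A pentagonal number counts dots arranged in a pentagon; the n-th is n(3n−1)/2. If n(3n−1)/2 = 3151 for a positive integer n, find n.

46

Set n(3n−1)/2 = 3151, giving 3n² − n − 6302 = 0.
So n = (1 + 275) / 6 = 276/6 = 46.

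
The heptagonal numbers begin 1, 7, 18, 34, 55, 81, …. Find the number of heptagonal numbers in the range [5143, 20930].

The n-th heptagonal number is n(5n−3)/2.
Smallest index with value ≥ 5143: n = 46 (giving 5221).
Largest index with value ≤ 20930: n = 91 (giving 20566).
Indices 46 through 91: 46 terms.

46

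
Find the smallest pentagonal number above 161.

Solve n(3n−1)/2 > 161 for integer n.
The largest n with value ≤ 161 is 10 (since 145 ≤ 161 < 176), so the first above is n = 11, value 176.

176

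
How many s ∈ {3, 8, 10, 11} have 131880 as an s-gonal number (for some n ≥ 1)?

s = 3: P(3, 513) = 131841 and P(3, 514) = 132355; 131880 is not s-gonal.
s = 8: P(8, 210) = 131880. ✓
s = 10: P(10, 181) = 130501 and P(10, 182) = 131950; 131880 is not s-gonal.
s = 11: P(11, 171) = 130986 and P(11, 172) = 132526; 131880 is not s-gonal.
Hits: s ∈ {8} → 1.

1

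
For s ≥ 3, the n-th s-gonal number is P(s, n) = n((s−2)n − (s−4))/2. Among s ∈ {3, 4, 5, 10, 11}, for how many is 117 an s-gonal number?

s = 3: P(3, 14) = 105 and P(3, 15) = 120; 117 is not s-gonal.
s = 4: P(4, 10) = 100 and P(4, 11) = 121; 117 is not s-gonal.
s = 5: P(5, 9) = 117. ✓
s = 10: P(10, 5) = 85 and P(10, 6) = 126; 117 is not s-gonal.
s = 11: P(11, 5) = 95 and P(11, 6) = 141; 117 is not s-gonal.
Hits: s ∈ {5} → 1.

1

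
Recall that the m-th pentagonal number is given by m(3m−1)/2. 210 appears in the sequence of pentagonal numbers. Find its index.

12

Set n(3n−1)/2 = 210, giving 3n² − n − 420 = 0.
The discriminant is 1 + 24·210 = 5041, and √5041 = 71.
So n = (1 + 71) / 6 = 72/6 = 12.
Check: 12·(3·12 − 1)/2 = 210. ✓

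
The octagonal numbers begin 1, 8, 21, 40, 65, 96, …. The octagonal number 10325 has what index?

Set n(3n−2) = 10325, giving 3n² − 2n − 10325 = 0.
So n = (2 + 352) / 6 = 354/6 = 59.

59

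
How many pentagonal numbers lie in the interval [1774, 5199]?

The n-th pentagonal number is n(3n−1)/2.
Smallest index with value ≥ 1774: n = 35 (giving 1820).
Largest index with value ≤ 5199: n = 59 (giving 5192).
Indices 35 through 59: 25 terms.

25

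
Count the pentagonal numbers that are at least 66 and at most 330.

9

The n-th pentagonal number is n(3n−1)/2.
Smallest index with value ≥ 66: n = 7 (giving 70).
Largest index with value ≤ 330: n = 15 (giving 330).
Indices 7 through 15: 9 terms.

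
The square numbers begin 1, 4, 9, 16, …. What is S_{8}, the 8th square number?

8² = 64.

64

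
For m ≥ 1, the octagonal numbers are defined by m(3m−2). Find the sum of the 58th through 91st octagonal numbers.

Σ i(3i−2) = 3Σi² − 2Σi over i = 58..91.
Σi = 4186 − 1653 = 2533 and Σi² = 255346 − 63365 = 191981.
3·191981 − 2·2533 = 570877.

570877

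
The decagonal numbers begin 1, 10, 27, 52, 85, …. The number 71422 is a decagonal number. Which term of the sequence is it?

134

Set n(4n−3) = 71422, giving 4n² − 3n − 71422 = 0.
The discriminant is 9 + 16·71422 = 1142761, and √1142761 = 1069.
So n = (3 + 1069) / 8 = 1072/8 = 134.
Check: 134·(4·134 − 3) = 71422. ✓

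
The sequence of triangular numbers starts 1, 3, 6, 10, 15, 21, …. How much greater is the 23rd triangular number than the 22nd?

23

Consecutive triangular numbers differ by n: T_{23} − T_{22} = 23.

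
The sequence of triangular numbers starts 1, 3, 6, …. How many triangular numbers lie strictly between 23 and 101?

7

The n-th triangular number is n(n+1)/2.
Smallest index with value > 23: n = 7 (giving 28).
Largest index with value < 101: n = 13 (giving 91).
Indices 7 through 13: 7 terms.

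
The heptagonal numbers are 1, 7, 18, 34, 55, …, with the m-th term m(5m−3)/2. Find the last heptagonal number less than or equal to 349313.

349129

Solve n(5n−3)/2 ≤ 349313 for integer n.
n = 374 gives 349129 ≤ 349313, while n = 375 gives 351000 > 349313; so the answer is 349129.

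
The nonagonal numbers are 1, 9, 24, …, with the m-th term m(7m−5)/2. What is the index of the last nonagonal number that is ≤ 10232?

54

Solve n(7n−5)/2 ≤ 10232 for integer n.
n = 54 gives 10071 ≤ 10232, while n = 55 gives 10450 > 10232; so the answer is index 54.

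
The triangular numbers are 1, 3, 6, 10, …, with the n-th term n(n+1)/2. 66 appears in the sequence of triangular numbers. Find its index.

11

Set n(n+1)/2 = 66, giving n² + n − 132 = 0.
The discriminant is 1 + 8·66 = 529, and √529 = 23.
So n = (-1 + 23) / 2 = 22/2 = 11.
Check: 11·12/2 = 66. ✓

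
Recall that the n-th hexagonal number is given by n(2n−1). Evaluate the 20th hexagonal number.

780

20·(2·20 − 1) = 20·39 = 780.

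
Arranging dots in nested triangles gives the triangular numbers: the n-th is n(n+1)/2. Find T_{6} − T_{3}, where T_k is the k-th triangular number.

6·7/2 = 21 and 3·4/2 = 6.
Difference: 21 − 6 = 15.

15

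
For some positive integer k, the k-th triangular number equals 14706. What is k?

Set n(n+1)/2 = 14706, giving n² + n − 29412 = 0.
So n = (-1 + 343) / 2 = 342/2 = 171.

171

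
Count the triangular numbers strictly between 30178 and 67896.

The n-th triangular number is n(n+1)/2.
Smallest index with value > 30178: n = 246 (giving 30381).
Largest index with value < 67896: n = 367 (giving 67528).
Indices 246 through 367: 122 terms.

122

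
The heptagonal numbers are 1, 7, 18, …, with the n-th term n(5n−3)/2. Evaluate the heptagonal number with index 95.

The 95th heptagonal number is n(5n−3)/2 with n = 95.
95·(5·95 − 3)/2 = 95·472/2 = 95·236 = 22420.

22420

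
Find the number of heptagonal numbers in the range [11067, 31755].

The n-th heptagonal number is n(5n−3)/2.
Smallest index with value ≥ 11067: n = 67 (giving 11122).
Largest index with value ≤ 31755: n = 113 (giving 31753).
Indices 67 through 113: 47 terms.

47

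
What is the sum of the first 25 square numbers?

5525

Σ_{i=1}^{25} i² = 25·26·51/6 = 5525.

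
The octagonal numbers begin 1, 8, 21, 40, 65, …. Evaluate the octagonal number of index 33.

The 33rd octagonal number is n(3n−2) with n = 33.
33·(3·33 − 2) = 33·97 = 3201.

3201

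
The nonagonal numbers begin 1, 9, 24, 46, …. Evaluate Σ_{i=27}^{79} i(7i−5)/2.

Σ i(7i−5)/2 = (7Σi² − 5Σi) / 2 over i = 27..79.
Σi = 3160 − 351 = 2809 and Σi² = 167480 − 6201 = 161279.
(7·161279 − 5·2809) / 2 = 1114908/2 = 557454.

557454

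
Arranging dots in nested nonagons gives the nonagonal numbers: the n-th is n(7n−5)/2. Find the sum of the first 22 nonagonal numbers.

12650

Σ i(7i−5)/2 = (7Σi² − 5Σi) / 2 over i = 1..22.
Σi = 253 and Σi² = 3795.
(7·3795 − 5·253) / 2 = 25300/2 = 12650.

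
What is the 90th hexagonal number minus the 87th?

90·(2·90 − 1) = 16110 and 87·(2·87 − 1) = 15051.
Difference: 16110 − 15051 = 1059.

1059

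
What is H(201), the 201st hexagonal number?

80601

The 201st hexagonal number is n(2n−1) with n = 201.
201·(2·201 − 1) = 201·401 = 80601.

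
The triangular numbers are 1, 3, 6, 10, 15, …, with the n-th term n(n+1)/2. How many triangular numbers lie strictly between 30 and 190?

The n-th triangular number is n(n+1)/2.
Smallest index with value > 30: n = 8 (giving 36).
Largest index with value < 190: n = 18 (giving 171).
Indices 8 through 18: 11 terms.

11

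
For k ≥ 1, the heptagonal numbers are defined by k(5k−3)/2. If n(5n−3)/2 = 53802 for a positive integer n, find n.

Set n(5n−3)/2 = 53802, giving 5n² − 3n − 107604 = 0.
The discriminant is 9 + 40·53802 = 2152089, and √2152089 = 1467.
So n = (3 + 1467) / 10 = 1470/10 = 147.

147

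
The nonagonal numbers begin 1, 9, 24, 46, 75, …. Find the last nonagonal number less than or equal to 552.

474

Solve n(7n−5)/2 ≤ 552 for integer n.
n = 12 gives 474 ≤ 552, while n = 13 gives 559 > 552; so the answer is 474.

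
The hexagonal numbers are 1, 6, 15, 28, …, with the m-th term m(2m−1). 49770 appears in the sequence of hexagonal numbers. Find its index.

Set n(2n−1) = 49770, giving 2n² − n − 49770 = 0.
The discriminant is 1 + 8·49770 = 398161, and √398161 = 631.
So n = (1 + 631) / 4 = 632/4 = 158.
Check: 158·(2·158 − 1) = 49770. ✓

158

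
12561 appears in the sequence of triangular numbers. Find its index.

Set n(n+1)/2 = 12561, giving n² + n − 25122 = 0.
The discriminant is 1 + 8·12561 = 100489, and √100489 = 317.
So n = (-1 + 317) / 2 = 316/2 = 158.
Check: 158·159/2 = 12561. ✓

158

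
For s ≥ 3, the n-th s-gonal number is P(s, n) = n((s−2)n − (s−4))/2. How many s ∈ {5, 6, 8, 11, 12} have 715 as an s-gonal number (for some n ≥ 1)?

s = 5: P(5, 22) = 715. ✓
s = 6: P(6, 19) = 703 and P(6, 20) = 780; 715 is not s-gonal.
s = 8: P(8, 15) = 645 and P(8, 16) = 736; 715 is not s-gonal.
s = 11: P(11, 13) = 715. ✓
s = 12: P(12, 12) = 672 and P(12, 13) = 793; 715 is not s-gonal.
Hits: s ∈ {5, 11} → 2.

2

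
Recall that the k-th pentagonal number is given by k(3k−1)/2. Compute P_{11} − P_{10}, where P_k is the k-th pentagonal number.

Consecutive pentagonal numbers differ by 3n − 2: here 3·11 − 2 = 31.

31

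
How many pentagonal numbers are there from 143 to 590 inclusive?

11

The n-th pentagonal number is n(3n−1)/2.
Smallest index with value ≥ 143: n = 10 (giving 145).
Largest index with value ≤ 590: n = 20 (giving 590).
Indices 10 through 20: 11 terms.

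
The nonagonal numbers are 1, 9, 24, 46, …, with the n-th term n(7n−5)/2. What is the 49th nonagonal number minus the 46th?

990

49·(7·49 − 5)/2 = 8281 and 46·(7·46 − 5)/2 = 7291.
Difference: 8281 − 7291 = 990.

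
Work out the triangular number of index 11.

66

11·12/2 = 132/2 = 66.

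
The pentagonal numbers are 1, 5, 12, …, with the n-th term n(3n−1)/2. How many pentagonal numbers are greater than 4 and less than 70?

5

The n-th pentagonal number is n(3n−1)/2.
Smallest index with value > 4: n = 2 (giving 5).
Largest index with value < 70: n = 6 (giving 51).
Indices 2 through 6: 5 terms.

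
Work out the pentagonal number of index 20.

590

20·(3·20 − 1)/2 = 20·59/2 = 590.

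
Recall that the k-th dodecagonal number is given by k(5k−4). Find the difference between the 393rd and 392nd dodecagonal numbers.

3921

Consecutive dodecagonal numbers differ by 10n − 9: here 10·393 − 9 = 3921.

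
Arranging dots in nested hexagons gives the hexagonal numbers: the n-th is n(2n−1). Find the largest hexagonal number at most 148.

120

Solve n(2n−1) ≤ 148 for integer n.
n = 8 gives 120 ≤ 148, while n = 9 gives 153 > 148; so the answer is 120.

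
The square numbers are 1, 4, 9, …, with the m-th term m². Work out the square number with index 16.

256

The 16th square number is n² with n = 16.
16² = 256.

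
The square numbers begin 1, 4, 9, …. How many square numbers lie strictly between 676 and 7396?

The n-th square number is n².
Smallest index with value > 676: n = 27 (giving 729).
Largest index with value < 7396: n = 85 (giving 7225).
Indices 27 through 85: 59 terms.

59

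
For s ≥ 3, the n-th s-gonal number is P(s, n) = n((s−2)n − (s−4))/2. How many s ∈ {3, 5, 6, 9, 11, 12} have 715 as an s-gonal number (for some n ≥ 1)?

2

s = 3: P(3, 37) = 703 and P(3, 38) = 741; 715 is not s-gonal.
s = 5: P(5, 22) = 715. ✓
s = 6: P(6, 19) = 703 and P(6, 20) = 780; 715 is not s-gonal.
s = 9: P(9, 14) = 651 and P(9, 15) = 750; 715 is not s-gonal.
s = 11: P(11, 13) = 715. ✓
s = 12: P(12, 12) = 672 and P(12, 13) = 793; 715 is not s-gonal.
Hits: s ∈ {5, 11} → 2.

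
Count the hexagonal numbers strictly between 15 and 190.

The n-th hexagonal number is n(2n−1).
Smallest index with value > 15: n = 4 (giving 28).
Largest index with value < 190: n = 9 (giving 153).
Indices 4 through 9: 6 terms.

6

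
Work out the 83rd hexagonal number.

The 83rd hexagonal number is n(2n−1) with n = 83.
83·(2·83 − 1) = 83·165 = 13695.

13695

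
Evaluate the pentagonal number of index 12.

12·(3·12 − 1)/2 = 12·35/2 = 210.

210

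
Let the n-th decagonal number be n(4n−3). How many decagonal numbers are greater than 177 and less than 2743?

19

The n-th decagonal number is n(4n−3).
Smallest index with value > 177: n = 8 (giving 232).
Largest index with value < 2743: n = 26 (giving 2626).
Indices 8 through 26: 19 terms.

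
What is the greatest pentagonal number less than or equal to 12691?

Solve n(3n−1)/2 ≤ 12691 for integer n.
n = 92 gives 12650 ≤ 12691, while n = 93 gives 12927 > 12691; so the answer is 12650.

12650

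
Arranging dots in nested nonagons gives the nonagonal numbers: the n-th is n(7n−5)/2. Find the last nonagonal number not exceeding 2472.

2301

Solve n(7n−5)/2 ≤ 2472 for integer n.
n = 26 gives 2301 ≤ 2472, while n = 27 gives 2484 > 2472; so the answer is 2301.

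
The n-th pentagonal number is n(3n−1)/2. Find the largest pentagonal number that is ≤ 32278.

31901

Solve n(3n−1)/2 ≤ 32278 for integer n.
n = 146 gives 31901 ≤ 32278, while n = 147 gives 32340 > 32278; so the answer is 31901.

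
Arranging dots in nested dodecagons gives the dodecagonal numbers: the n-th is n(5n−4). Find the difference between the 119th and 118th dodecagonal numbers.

1181

Consecutive dodecagonal numbers differ by 10n − 9: here 10·119 − 9 = 1181.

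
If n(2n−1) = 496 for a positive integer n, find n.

16

Set n(2n−1) = 496, giving 2n² − n − 496 = 0.
The discriminant is 1 + 8·496 = 3969, and √3969 = 63.
So n = (1 + 63) / 4 = 64/4 = 16.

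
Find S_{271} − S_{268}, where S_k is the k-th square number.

1617

271² = 73441 and 268² = 71824.
Difference: 73441 − 71824 = 1617.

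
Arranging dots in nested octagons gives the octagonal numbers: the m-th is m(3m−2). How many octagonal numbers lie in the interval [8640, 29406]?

The n-th octagonal number is n(3n−2).
Smallest index with value ≥ 8640: n = 54 (giving 8640).
Largest index with value ≤ 29406: n = 99 (giving 29205).
Indices 54 through 99: 46 terms.

46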